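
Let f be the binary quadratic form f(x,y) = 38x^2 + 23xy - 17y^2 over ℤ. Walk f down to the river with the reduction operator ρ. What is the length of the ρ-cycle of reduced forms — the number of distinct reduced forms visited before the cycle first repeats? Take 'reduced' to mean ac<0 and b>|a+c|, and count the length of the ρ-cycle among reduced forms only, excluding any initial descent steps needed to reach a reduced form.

D = 3113, ⌊√D⌋ = 55
river: ρ → (-17,45,16)
river: ρ → (16,51,-8)
river: ρ → (-8,45,34)
river: ρ → (34,23,-19)
river: ρ → (-19,53,4)
river: ρ → (4,51,-32)
river: ρ → (-32,13,23)
river: ρ → (23,33,-22)
river: ρ → (-22,55,1)
river: ρ → (1,55,-22)
river: ρ → (-22,33,23)
river: ρ → (23,13,-32)
river: ρ → (-32,51,4)
river: ρ → (4,53,-19)
river: ρ → (-19,23,34)
river: ρ → (34,45,-8)
river: ρ → (-8,51,16)
river: ρ → (16,45,-17)
river: ρ → (-17,23,38)
river: ρ → (38,53,-2)
river: ρ → (-2,55,11)
river: ρ → (11,55,-2)
river: ρ → (-2,53,38)
river: ρ → (38,23,-17)
ρ-cycle length = 24 (tail of 0 descent steps not counted)

24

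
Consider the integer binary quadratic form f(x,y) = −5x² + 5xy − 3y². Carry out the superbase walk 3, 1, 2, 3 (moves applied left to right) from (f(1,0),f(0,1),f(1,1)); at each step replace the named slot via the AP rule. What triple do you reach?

start (-5,-3,-3) = (f(1,0),f(0,1),f(1,1))
replace slot 3: 2·((-5)+(-3)) − (-3) = -13 → (-5,-3,-13)
replace slot 1: 2·((-3)+(-13)) − (-5) = -27 → (-27,-3,-13)
replace slot 2: 2·((-27)+(-13)) − (-3) = -77 → (-27,-77,-13)
replace slot 3: 2·((-27)+(-77)) − (-13) = -195 → (-27,-77,-195)

-27,-77,-195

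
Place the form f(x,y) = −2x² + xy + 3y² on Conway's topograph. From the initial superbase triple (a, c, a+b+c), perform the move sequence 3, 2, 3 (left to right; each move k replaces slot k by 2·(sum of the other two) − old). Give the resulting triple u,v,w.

start (-2,3,2) = (f(1,0),f(0,1),f(1,1))
replace slot 3: 2·((-2)+3) − 2 = 0 → (-2,3,0)
replace slot 2: 2·((-2)+0) − 3 = -7 → (-2,-7,0)
replace slot 3: 2·((-2)+(-7)) − 0 = -18 → (-2,-7,-18)

-2,-7,-18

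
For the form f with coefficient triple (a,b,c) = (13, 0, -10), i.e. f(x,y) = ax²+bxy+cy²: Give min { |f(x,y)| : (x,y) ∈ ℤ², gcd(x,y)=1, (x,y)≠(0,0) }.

descent: ρ → (-10,20,3)  [lands on river]
river: ρ → (3,22,-3)
river: ρ → (-3,20,10)
river: ρ → (10,20,-3)
river: ρ → (-3,22,3)
river: ρ → (3,20,-10)
closes: descent 1, river 6
min |a| on river = 3

3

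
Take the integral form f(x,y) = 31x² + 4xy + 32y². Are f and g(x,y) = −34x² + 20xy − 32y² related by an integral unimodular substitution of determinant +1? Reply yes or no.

D₁ = -3952, D₂ = -3952
f: reduced (well bottom): (31,4,32) with a≤c, −a<b≤a
g is negative-definite; reduce −g:
−g: flip: (34,-20,32)→(32,20,34)
−g: reduced (well bottom): (32,20,34) with a≤c, −a<b≤a
flip sign back: reduced form of g is (-32,-20,-34)
reduced forms (31, 4, 32) vs (-32, -20, -34) ⇒ inequivalent

no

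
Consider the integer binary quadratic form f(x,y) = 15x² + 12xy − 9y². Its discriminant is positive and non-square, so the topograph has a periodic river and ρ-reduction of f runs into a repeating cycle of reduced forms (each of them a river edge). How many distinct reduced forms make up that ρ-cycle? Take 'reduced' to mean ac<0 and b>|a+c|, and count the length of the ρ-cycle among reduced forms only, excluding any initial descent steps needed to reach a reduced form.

D = 684, ⌊√D⌋ = 26
river: ρ → (-9,24,3)
river: ρ → (3,24,-9)
river: ρ → (-9,12,15)
river: ρ → (15,18,-6)
river: ρ → (-6,18,15)
river: ρ → (15,12,-9)
ρ-cycle length = 6 (tail of 0 descent steps not counted)

6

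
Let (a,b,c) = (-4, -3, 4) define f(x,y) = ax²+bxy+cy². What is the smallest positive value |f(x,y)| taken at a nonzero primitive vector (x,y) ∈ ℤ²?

descent: ρ → (4,3,-4)  [lands on river]
river: ρ → (-4,5,3)
river: ρ → (3,7,-2)
river: ρ → (-2,5,6)
river: ρ → (6,7,-1)
river: ρ → (-1,7,6)
river: ρ → (6,5,-2)
river: ρ → (-2,7,3)
river: ρ → (3,5,-4)
river: ρ → (-4,3,4)
river: ρ → (4,5,-3)
river: ρ → (-3,7,2)
river: ρ → (2,5,-6)
river: ρ → (-6,7,1)
river: ρ → (1,7,-6)
river: ρ → (-6,5,2)
river: ρ → (2,7,-3)
river: ρ → (-3,5,4)
closes: descent 1, river 18
min |a| on river = 1

1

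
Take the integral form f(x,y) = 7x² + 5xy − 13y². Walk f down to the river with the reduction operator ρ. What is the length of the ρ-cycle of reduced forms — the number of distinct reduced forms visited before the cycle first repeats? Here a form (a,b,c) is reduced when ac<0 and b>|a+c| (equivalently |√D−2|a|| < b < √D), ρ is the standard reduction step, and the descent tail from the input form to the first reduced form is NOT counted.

D = 389, ⌊√D⌋ = 19
descent: ρ → (-13,-5,7)
descent: ρ → (7,19,-1)  [lands on river]
river: ρ → (-1,19,7)
river: ρ → (7,9,-11)
river: ρ → (-11,13,5)
river: ρ → (5,17,-5)
river: ρ → (-5,13,11)
river: ρ → (11,9,-7)
river: ρ → (-7,19,1)
river: ρ → (1,19,-7)
river: ρ → (-7,9,11)
river: ρ → (11,13,-5)
river: ρ → (-5,17,5)
river: ρ → (5,13,-11)
river: ρ → (-11,9,7)
ρ-cycle length = 14 (tail of 2 descent steps not counted)

14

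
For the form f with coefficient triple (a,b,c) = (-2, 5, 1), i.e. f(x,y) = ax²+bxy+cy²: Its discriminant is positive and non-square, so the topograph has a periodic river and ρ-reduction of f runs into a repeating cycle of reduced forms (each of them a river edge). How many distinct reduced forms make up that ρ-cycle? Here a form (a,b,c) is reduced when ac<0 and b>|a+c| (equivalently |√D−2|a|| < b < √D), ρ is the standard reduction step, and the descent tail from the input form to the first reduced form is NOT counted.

D = 33, ⌊√D⌋ = 5
river: ρ → (1,5,-2)
river: ρ → (-2,3,3)
river: ρ → (3,3,-2)
river: ρ → (-2,5,1)
ρ-cycle length = 4 (tail of 0 descent steps not counted)

4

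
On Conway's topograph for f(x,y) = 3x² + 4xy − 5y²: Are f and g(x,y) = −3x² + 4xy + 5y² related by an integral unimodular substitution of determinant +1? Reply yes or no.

D₁ = 76, D₂ = 76
river cycle of f (length 6): (-5, 6, 2), (2, 6, -5), (-5, 4, 3), (3, 8, -1), (-1, 8, 3), (3, 4, -5)
river cycle of g (length 6): (5, 6, -2), (-2, 6, 5), (5, 4, -3), (-3, 8, 1), (1, 8, -3), (-3, 4, 5)
cycles differ ⇒ inequivalent

no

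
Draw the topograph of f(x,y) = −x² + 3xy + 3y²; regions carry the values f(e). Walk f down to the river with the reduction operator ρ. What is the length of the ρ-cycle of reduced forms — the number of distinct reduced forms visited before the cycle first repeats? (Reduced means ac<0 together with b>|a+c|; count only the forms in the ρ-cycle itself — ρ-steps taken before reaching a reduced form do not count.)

D = 21, ⌊√D⌋ = 4
river: ρ → (3,3,-1)
river: ρ → (-1,3,3)
ρ-cycle length = 2 (tail of 0 descent steps not counted)

2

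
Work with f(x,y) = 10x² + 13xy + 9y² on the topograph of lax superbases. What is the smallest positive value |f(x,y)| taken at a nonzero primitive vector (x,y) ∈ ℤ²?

translate: b→-7 (≡13 mod 20), so (10,13,9)→(10,-7,6)
flip: (10,-7,6)→(6,7,10)
translate: b→-5 (≡7 mod 12), so (6,7,10)→(6,-5,9)
reduced (well bottom): (6,-5,9) with a≤c, −a<b≤a
well minimum = a = 6

6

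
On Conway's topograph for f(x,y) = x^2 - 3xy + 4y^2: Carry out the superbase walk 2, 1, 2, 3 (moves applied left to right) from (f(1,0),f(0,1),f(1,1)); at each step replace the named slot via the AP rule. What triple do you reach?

start (1,4,2) = (f(1,0),f(0,1),f(1,1))
replace slot 2: 2·(1+2) − 4 = 2 → (1,2,2)
replace slot 1: 2·(2+2) − 1 = 7 → (7,2,2)
replace slot 2: 2·(7+2) − 2 = 16 → (7,16,2)
replace slot 3: 2·(7+16) − 2 = 44 → (7,16,44)

7,16,44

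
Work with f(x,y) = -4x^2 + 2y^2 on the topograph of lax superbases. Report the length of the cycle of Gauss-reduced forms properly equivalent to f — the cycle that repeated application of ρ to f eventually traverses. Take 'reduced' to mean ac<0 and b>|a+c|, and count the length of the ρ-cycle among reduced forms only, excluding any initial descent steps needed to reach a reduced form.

D = 32, ⌊√D⌋ = 5
descent: ρ → (2,4,-2)  [lands on river]
river: ρ → (-2,4,2)
ρ-cycle length = 2 (tail of 1 descent step not counted)

2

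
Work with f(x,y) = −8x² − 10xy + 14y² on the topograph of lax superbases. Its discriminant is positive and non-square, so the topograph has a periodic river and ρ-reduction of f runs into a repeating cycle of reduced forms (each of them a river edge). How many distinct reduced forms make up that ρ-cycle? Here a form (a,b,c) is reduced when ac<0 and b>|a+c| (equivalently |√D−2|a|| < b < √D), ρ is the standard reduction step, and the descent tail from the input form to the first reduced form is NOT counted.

D = 548, ⌊√D⌋ = 23
descent: ρ → (14,10,-8)  [lands on river]
river: ρ → (-8,22,2)
river: ρ → (2,22,-8)
river: ρ → (-8,10,14)
river: ρ → (14,18,-4)
river: ρ → (-4,22,4)
river: ρ → (4,18,-14)
river: ρ → (-14,10,8)
river: ρ → (8,22,-2)
river: ρ → (-2,22,8)
river: ρ → (8,10,-14)
river: ρ → (-14,18,4)
river: ρ → (4,22,-4)
river: ρ → (-4,18,14)
ρ-cycle length = 14 (tail of 1 descent step not counted)

14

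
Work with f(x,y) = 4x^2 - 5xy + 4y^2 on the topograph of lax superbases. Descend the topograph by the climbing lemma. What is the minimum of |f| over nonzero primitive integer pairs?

translate: b→3 (≡-5 mod 8), so (4,-5,4)→(4,3,3)
flip: (4,3,3)→(3,-3,4)
translate: b→3 (≡-3 mod 6), so (3,-3,4)→(3,3,4)
reduced (well bottom): (3,3,4) with a≤c, −a<b≤a
well minimum = a = 3

3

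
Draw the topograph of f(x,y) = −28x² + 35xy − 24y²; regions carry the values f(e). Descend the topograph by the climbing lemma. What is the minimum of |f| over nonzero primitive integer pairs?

translate: b→21 (≡-35 mod 56), so (28,-35,24)→(28,21,17)
flip: (28,21,17)→(17,-21,28)
translate: b→13 (≡-21 mod 34), so (17,-21,28)→(17,13,24)
reduced (well bottom): (17,13,24) with a≤c, −a<b≤a
well minimum |f| = |-17| = 17 (negative-definite)

17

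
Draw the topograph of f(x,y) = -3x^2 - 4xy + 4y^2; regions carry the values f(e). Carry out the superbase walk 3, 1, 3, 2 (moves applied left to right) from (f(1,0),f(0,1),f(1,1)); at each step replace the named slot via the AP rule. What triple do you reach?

start (-3,4,-3) = (f(1,0),f(0,1),f(1,1))
replace slot 3: 2·((-3)+4) − (-3) = 5 → (-3,4,5)
replace slot 1: 2·(4+5) − (-3) = 21 → (21,4,5)
replace slot 3: 2·(21+4) − 5 = 45 → (21,4,45)
replace slot 2: 2·(21+45) − 4 = 128 → (21,128,45)

21,128,45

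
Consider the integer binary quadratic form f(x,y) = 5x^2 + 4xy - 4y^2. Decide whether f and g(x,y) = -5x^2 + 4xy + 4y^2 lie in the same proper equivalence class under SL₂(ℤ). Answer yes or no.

D₁ = 96, D₂ = 96
river cycle of f (length 4): (-4, 4, 5), (5, 6, -3), (-3, 6, 5), (5, 4, -4)
river cycle of g (length 4): (4, 4, -5), (-5, 6, 3), (3, 6, -5), (-5, 4, 4)
cycles differ ⇒ inequivalent

no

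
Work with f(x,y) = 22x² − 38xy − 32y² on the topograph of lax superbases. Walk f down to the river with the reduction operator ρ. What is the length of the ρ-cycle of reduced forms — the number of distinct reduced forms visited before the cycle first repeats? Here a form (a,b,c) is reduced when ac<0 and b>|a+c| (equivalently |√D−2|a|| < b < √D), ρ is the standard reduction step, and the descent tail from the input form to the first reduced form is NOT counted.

D = 4260, ⌊√D⌋ = 65
descent: ρ → (-32,38,22)  [lands on river]
river: ρ → (22,50,-20)
river: ρ → (-20,30,42)
river: ρ → (42,54,-8)
river: ρ → (-8,58,28)
river: ρ → (28,54,-12)
river: ρ → (-12,42,52)
river: ρ → (52,62,-2)
river: ρ → (-2,62,52)
river: ρ → (52,42,-12)
river: ρ → (-12,54,28)
river: ρ → (28,58,-8)
river: ρ → (-8,54,42)
river: ρ → (42,30,-20)
river: ρ → (-20,50,22)
river: ρ → (22,38,-32)
river: ρ → (-32,26,28)
river: ρ → (28,30,-30)
river: ρ → (-30,30,28)
river: ρ → (28,26,-32)
ρ-cycle length = 20 (tail of 1 descent step not counted)

20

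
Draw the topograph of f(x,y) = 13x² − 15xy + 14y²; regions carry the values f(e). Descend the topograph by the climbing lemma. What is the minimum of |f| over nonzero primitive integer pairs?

translate: b→11 (≡-15 mod 26), so (13,-15,14)→(13,11,12)
flip: (13,11,12)→(12,-11,13)
reduced (well bottom): (12,-11,13) with a≤c, −a<b≤a
well minimum = a = 12

12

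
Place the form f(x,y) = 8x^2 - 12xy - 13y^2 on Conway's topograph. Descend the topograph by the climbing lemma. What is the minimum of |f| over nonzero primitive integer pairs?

descent: ρ → (-13,12,8)  [lands on river]
river: ρ → (8,20,-5)
river: ρ → (-5,20,8)
river: ρ → (8,12,-13)
river: ρ → (-13,14,7)
river: ρ → (7,14,-13)
closes: descent 1, river 6
min |a| on river = 5

5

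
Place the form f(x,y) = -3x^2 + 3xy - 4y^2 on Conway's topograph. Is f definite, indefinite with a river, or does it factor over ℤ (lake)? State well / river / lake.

D = b²−4ac = 3² − 4·(-3)·(-4) = -39
D < 0 ⇒ definite ⇒ every region one sign ⇒ single well

well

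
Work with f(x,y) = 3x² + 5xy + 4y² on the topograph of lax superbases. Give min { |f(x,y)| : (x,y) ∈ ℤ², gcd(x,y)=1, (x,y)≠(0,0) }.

translate: b→-1 (≡5 mod 6), so (3,5,4)→(3,-1,2)
flip: (3,-1,2)→(2,1,3)
reduced (well bottom): (2,1,3) with a≤c, −a<b≤a
well minimum = a = 2

2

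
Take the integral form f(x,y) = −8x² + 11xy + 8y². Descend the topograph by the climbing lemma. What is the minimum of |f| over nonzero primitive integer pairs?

river: ρ → (8,5,-11)
river: ρ → (-11,17,2)
river: ρ → (2,19,-2)
river: ρ → (-2,17,11)
river: ρ → (11,5,-8)
river: ρ → (-8,11,8)
closes: descent 0, river 6
min |a| on river = 2

2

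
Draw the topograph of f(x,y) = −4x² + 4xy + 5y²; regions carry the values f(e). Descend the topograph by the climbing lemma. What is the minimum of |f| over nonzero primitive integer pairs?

river: ρ → (5,6,-3)
river: ρ → (-3,6,5)
river: ρ → (5,4,-4)
river: ρ → (-4,4,5)
closes: descent 0, river 4
min |a| on river = 3

3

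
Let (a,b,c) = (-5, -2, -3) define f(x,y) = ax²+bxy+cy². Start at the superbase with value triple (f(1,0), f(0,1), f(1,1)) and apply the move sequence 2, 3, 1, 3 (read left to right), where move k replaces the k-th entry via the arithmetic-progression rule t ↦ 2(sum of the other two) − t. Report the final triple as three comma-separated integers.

start (-5,-3,-10) = (f(1,0),f(0,1),f(1,1))
replace slot 2: 2·((-5)+(-10)) − (-3) = -27 → (-5,-27,-10)
replace slot 3: 2·((-5)+(-27)) − (-10) = -54 → (-5,-27,-54)
replace slot 1: 2·((-27)+(-54)) − (-5) = -157 → (-157,-27,-54)
replace slot 3: 2·((-157)+(-27)) − (-54) = -314 → (-157,-27,-314)

-157,-27,-314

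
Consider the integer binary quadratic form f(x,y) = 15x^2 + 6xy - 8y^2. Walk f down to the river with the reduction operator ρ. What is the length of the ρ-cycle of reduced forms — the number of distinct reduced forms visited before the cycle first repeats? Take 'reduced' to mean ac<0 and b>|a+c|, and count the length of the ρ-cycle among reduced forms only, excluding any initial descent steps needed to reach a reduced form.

D = 516, ⌊√D⌋ = 22
descent: ρ → (-8,10,13)  [lands on river]
river: ρ → (13,16,-5)
river: ρ → (-5,14,16)
river: ρ → (16,18,-3)
river: ρ → (-3,18,16)
river: ρ → (16,14,-5)
river: ρ → (-5,16,13)
river: ρ → (13,10,-8)
river: ρ → (-8,22,1)
river: ρ → (1,22,-8)
ρ-cycle length = 10 (tail of 1 descent step not counted)

10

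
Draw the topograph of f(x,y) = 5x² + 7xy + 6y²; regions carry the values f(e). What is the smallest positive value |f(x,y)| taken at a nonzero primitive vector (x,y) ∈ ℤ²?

translate: b→-3 (≡7 mod 10), so (5,7,6)→(5,-3,4)
flip: (5,-3,4)→(4,3,5)
reduced (well bottom): (4,3,5) with a≤c, −a<b≤a
well minimum = a = 4

4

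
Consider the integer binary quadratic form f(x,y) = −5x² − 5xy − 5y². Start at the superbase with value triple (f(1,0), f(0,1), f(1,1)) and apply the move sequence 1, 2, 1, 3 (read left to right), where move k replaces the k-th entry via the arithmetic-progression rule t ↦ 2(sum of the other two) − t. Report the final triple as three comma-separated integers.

start (-5,-5,-15) = (f(1,0),f(0,1),f(1,1))
replace slot 1: 2·((-5)+(-15)) − (-5) = -35 → (-35,-5,-15)
replace slot 2: 2·((-35)+(-15)) − (-5) = -95 → (-35,-95,-15)
replace slot 1: 2·((-95)+(-15)) − (-35) = -185 → (-185,-95,-15)
replace slot 3: 2·((-185)+(-95)) − (-15) = -545 → (-185,-95,-545)

-185,-95,-545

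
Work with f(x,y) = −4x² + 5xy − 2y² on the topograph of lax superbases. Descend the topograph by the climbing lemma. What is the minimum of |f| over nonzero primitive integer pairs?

translate: b→3 (≡-5 mod 8), so (4,-5,2)→(4,3,1)
flip: (4,3,1)→(1,-3,4)
translate: b→1 (≡-3 mod 2), so (1,-3,4)→(1,1,2)
reduced (well bottom): (1,1,2) with a≤c, −a<b≤a
well minimum |f| = |-1| = 1 (negative-definite)

1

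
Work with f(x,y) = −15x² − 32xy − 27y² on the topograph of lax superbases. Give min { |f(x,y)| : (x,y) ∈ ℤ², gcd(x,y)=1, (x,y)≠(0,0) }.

translate: b→2 (≡32 mod 30), so (15,32,27)→(15,2,10)
flip: (15,2,10)→(10,-2,15)
reduced (well bottom): (10,-2,15) with a≤c, −a<b≤a
well minimum |f| = |-10| = 10 (negative-definite)

10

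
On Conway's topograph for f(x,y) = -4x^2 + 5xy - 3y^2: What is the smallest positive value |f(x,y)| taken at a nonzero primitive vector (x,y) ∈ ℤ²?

translate: b→3 (≡-5 mod 8), so (4,-5,3)→(4,3,2)
flip: (4,3,2)→(2,-3,4)
translate: b→1 (≡-3 mod 4), so (2,-3,4)→(2,1,3)
reduced (well bottom): (2,1,3) with a≤c, −a<b≤a
well minimum |f| = |-2| = 2 (negative-definite)

2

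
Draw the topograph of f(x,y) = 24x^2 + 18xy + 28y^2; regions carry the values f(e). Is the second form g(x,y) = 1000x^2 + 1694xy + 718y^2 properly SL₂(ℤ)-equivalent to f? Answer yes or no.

D₁ = -2364, D₂ = -2364
f: reduced (well bottom): (24,18,28) with a≤c, −a<b≤a
g: translate: b→-306 (≡1694 mod 2000), so (1000,1694,718)→(1000,-306,24)
g: flip: (1000,-306,24)→(24,306,1000)
g: translate: b→18 (≡306 mod 48), so (24,306,1000)→(24,18,28)
g: reduced (well bottom): (24,18,28) with a≤c, −a<b≤a
reduced forms (24, 18, 28) vs (24, 18, 28) ⇒ equivalent

yes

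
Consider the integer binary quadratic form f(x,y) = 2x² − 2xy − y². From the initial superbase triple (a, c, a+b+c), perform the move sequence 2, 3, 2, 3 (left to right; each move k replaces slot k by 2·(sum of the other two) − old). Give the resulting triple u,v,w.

start (2,-1,-1) = (f(1,0),f(0,1),f(1,1))
replace slot 2: 2·(2+(-1)) − (-1) = 3 → (2,3,-1)
replace slot 3: 2·(2+3) − (-1) = 11 → (2,3,11)
replace slot 2: 2·(2+11) − 3 = 23 → (2,23,11)
replace slot 3: 2·(2+23) − 11 = 39 → (2,23,39)

2,23,39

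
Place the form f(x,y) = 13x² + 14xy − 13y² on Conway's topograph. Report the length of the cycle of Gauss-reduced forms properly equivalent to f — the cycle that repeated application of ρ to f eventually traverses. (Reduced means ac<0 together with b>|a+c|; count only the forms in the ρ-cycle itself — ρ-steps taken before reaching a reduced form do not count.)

D = 872, ⌊√D⌋ = 29
river: ρ → (-13,12,14)
river: ρ → (14,16,-11)
river: ρ → (-11,28,2)
river: ρ → (2,28,-11)
river: ρ → (-11,16,14)
river: ρ → (14,12,-13)
river: ρ → (-13,14,13)
river: ρ → (13,12,-14)
river: ρ → (-14,16,11)
river: ρ → (11,28,-2)
river: ρ → (-2,28,11)
river: ρ → (11,16,-14)
river: ρ → (-14,12,13)
river: ρ → (13,14,-13)
ρ-cycle length = 14 (tail of 0 descent steps not counted)

14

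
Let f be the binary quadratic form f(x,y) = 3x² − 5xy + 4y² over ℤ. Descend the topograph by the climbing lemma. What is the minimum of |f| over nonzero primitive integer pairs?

translate: b→1 (≡-5 mod 6), so (3,-5,4)→(3,1,2)
flip: (3,1,2)→(2,-1,3)
reduced (well bottom): (2,-1,3) with a≤c, −a<b≤a
well minimum = a = 2

2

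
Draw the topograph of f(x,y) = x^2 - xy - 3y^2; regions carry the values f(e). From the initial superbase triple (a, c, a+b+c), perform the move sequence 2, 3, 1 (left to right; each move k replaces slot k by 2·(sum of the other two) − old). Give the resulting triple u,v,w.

start (1,-3,-3) = (f(1,0),f(0,1),f(1,1))
replace slot 2: 2·(1+(-3)) − (-3) = -1 → (1,-1,-3)
replace slot 3: 2·(1+(-1)) − (-3) = 3 → (1,-1,3)
replace slot 1: 2·((-1)+3) − 1 = 3 → (3,-1,3)

3,-1,3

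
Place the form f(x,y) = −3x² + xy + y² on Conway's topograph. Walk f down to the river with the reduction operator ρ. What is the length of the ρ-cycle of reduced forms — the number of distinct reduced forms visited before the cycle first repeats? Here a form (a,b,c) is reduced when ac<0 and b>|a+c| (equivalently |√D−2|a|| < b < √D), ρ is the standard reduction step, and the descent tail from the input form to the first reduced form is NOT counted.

D = 13, ⌊√D⌋ = 3
descent: ρ → (1,3,-1)  [lands on river]
river: ρ → (-1,3,1)
ρ-cycle length = 2 (tail of 1 descent step not counted)

2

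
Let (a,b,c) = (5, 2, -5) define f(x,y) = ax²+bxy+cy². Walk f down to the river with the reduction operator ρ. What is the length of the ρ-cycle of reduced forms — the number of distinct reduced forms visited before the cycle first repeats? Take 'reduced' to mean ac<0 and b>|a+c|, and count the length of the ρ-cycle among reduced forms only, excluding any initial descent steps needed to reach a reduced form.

D = 104, ⌊√D⌋ = 10
river: ρ → (-5,8,2)
river: ρ → (2,8,-5)
river: ρ → (-5,2,5)
river: ρ → (5,8,-2)
river: ρ → (-2,8,5)
river: ρ → (5,2,-5)
ρ-cycle length = 6 (tail of 0 descent steps not counted)

6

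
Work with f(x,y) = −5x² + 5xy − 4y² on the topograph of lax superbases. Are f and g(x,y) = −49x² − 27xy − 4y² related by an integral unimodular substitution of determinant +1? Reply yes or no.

D₁ = -55, D₂ = -55
f is negative-definite; reduce −f:
−f: translate: b→5 (≡-5 mod 10), so (5,-5,4)→(5,5,4)
−f: flip: (5,5,4)→(4,-5,5)
−f: translate: b→3 (≡-5 mod 8), so (4,-5,5)→(4,3,4)
−f: reduced (well bottom): (4,3,4) with a≤c, −a<b≤a
flip sign back: reduced form of f is (-4,-3,-4)
g is negative-definite; reduce −g:
−g: flip: (49,27,4)→(4,-27,49)
−g: translate: b→-3 (≡-27 mod 8), so (4,-27,49)→(4,-3,4)
−g: flip: (4,-3,4)→(4,3,4)
−g: reduced (well bottom): (4,3,4) with a≤c, −a<b≤a
flip sign back: reduced form of g is (-4,-3,-4)
reduced forms (-4, -3, -4) vs (-4, -3, -4) ⇒ equivalent

yes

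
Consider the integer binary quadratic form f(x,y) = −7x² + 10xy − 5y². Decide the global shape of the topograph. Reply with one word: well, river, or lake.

D = b²−4ac = 10² − 4·(-7)·(-5) = -40
D < 0 ⇒ definite ⇒ every region one sign ⇒ single well

well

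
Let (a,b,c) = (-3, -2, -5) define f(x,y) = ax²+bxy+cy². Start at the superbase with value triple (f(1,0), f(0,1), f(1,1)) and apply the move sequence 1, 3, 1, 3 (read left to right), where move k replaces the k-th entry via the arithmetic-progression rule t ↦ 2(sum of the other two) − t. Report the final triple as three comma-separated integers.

start (-3,-5,-10) = (f(1,0),f(0,1),f(1,1))
replace slot 1: 2·((-5)+(-10)) − (-3) = -27 → (-27,-5,-10)
replace slot 3: 2·((-27)+(-5)) − (-10) = -54 → (-27,-5,-54)
replace slot 1: 2·((-5)+(-54)) − (-27) = -91 → (-91,-5,-54)
replace slot 3: 2·((-91)+(-5)) − (-54) = -138 → (-91,-5,-138)

-91,-5,-138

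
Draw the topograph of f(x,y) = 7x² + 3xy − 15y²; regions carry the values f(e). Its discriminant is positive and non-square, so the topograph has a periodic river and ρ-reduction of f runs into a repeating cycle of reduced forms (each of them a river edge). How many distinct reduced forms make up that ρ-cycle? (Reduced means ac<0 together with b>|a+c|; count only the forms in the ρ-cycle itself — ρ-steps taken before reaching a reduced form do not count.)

D = 429, ⌊√D⌋ = 20
descent: ρ → (-15,-3,7)
descent: ρ → (7,17,-5)  [lands on river]
river: ρ → (-5,13,13)
river: ρ → (13,13,-5)
river: ρ → (-5,17,7)
river: ρ → (7,11,-11)
river: ρ → (-11,11,7)
ρ-cycle length = 6 (tail of 2 descent steps not counted)

6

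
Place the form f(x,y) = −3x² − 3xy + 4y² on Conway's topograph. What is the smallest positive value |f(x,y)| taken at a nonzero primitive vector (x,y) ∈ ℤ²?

descent: ρ → (4,3,-3)  [lands on river]
river: ρ → (-3,3,4)
river: ρ → (4,5,-2)
river: ρ → (-2,7,1)
river: ρ → (1,7,-2)
river: ρ → (-2,5,4)
closes: descent 1, river 6
min |a| on river = 1

1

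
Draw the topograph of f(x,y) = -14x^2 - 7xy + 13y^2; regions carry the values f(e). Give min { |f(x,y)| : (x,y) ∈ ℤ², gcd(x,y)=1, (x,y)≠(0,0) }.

descent: ρ → (13,7,-14)  [lands on river]
river: ρ → (-14,21,6)
river: ρ → (6,27,-2)
river: ρ → (-2,25,19)
river: ρ → (19,13,-8)
river: ρ → (-8,19,13)
closes: descent 1, river 6
min |a| on river = 2

2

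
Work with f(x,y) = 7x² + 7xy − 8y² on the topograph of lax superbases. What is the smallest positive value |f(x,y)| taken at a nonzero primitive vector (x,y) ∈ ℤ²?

river: ρ → (-8,9,6)
river: ρ → (6,15,-2)
river: ρ → (-2,13,13)
river: ρ → (13,13,-2)
river: ρ → (-2,15,6)
river: ρ → (6,9,-8)
river: ρ → (-8,7,7)
river: ρ → (7,7,-8)
closes: descent 0, river 8
min |a| on river = 2

2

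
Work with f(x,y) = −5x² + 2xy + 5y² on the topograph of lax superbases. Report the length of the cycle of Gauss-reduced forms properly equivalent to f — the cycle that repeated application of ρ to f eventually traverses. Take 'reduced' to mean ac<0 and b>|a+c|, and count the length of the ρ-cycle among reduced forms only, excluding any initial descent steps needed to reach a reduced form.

D = 104, ⌊√D⌋ = 10
river: ρ → (5,8,-2)
river: ρ → (-2,8,5)
river: ρ → (5,2,-5)
river: ρ → (-5,8,2)
river: ρ → (2,8,-5)
river: ρ → (-5,2,5)
ρ-cycle length = 6 (tail of 0 descent steps not counted)

6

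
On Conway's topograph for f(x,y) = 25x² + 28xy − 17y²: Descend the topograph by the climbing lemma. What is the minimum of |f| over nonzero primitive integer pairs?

river: ρ → (-17,40,13)
river: ρ → (13,38,-20)
river: ρ → (-20,42,9)
river: ρ → (9,48,-5)
river: ρ → (-5,42,36)
river: ρ → (36,30,-11)
river: ρ → (-11,36,27)
river: ρ → (27,18,-20)
river: ρ → (-20,22,25)
river: ρ → (25,28,-17)
closes: descent 0, river 10
min |a| on river = 5

5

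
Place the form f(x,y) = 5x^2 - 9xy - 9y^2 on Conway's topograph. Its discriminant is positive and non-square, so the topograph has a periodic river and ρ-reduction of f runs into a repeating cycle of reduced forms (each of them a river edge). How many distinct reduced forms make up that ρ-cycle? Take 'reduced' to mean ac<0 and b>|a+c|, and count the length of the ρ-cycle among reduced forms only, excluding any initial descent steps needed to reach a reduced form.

D = 261, ⌊√D⌋ = 16
descent: ρ → (-9,9,5)  [lands on river]
river: ρ → (5,11,-7)
river: ρ → (-7,3,9)
river: ρ → (9,15,-1)
river: ρ → (-1,15,9)
river: ρ → (9,3,-7)
river: ρ → (-7,11,5)
river: ρ → (5,9,-9)
ρ-cycle length = 8 (tail of 1 descent step not counted)

8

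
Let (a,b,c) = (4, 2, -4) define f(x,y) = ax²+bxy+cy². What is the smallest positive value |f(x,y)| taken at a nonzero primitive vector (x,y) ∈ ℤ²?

river: ρ → (-4,6,2)
river: ρ → (2,6,-4)
river: ρ → (-4,2,4)
river: ρ → (4,6,-2)
river: ρ → (-2,6,4)
river: ρ → (4,2,-4)
closes: descent 0, river 6
min |a| on river = 2

2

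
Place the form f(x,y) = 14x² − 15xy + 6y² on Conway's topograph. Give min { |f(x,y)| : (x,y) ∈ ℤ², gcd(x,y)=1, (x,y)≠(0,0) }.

translate: b→13 (≡-15 mod 28), so (14,-15,6)→(14,13,5)
flip: (14,13,5)→(5,-13,14)
translate: b→-3 (≡-13 mod 10), so (5,-13,14)→(5,-3,6)
reduced (well bottom): (5,-3,6) with a≤c, −a<b≤a
well minimum = a = 5

5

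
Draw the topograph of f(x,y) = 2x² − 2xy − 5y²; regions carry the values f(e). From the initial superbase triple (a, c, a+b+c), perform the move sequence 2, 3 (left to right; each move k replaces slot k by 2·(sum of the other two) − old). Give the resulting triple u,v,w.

start (2,-5,-5) = (f(1,0),f(0,1),f(1,1))
replace slot 2: 2·(2+(-5)) − (-5) = -1 → (2,-1,-5)
replace slot 3: 2·(2+(-1)) − (-5) = 7 → (2,-1,7)

2,-1,7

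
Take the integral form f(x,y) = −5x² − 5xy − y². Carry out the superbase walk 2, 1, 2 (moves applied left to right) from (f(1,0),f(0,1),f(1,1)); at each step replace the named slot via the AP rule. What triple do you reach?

start (-5,-1,-11) = (f(1,0),f(0,1),f(1,1))
replace slot 2: 2·((-5)+(-11)) − (-1) = -31 → (-5,-31,-11)
replace slot 1: 2·((-31)+(-11)) − (-5) = -79 → (-79,-31,-11)
replace slot 2: 2·((-79)+(-11)) − (-31) = -149 → (-79,-149,-11)

-79,-149,-11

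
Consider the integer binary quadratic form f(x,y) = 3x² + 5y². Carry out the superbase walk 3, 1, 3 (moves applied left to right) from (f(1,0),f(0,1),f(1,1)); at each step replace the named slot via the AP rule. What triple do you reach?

start (3,5,8) = (f(1,0),f(0,1),f(1,1))
replace slot 3: 2·(3+5) − 8 = 8 → (3,5,8)
replace slot 1: 2·(5+8) − 3 = 23 → (23,5,8)
replace slot 3: 2·(23+5) − 8 = 48 → (23,5,48)

23,5,48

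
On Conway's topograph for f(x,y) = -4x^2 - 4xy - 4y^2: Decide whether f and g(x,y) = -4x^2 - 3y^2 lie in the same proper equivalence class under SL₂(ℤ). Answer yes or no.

D₁ = -48, D₂ = -48
f is negative-definite; reduce −f:
−f: reduced (well bottom): (4,4,4) with a≤c, −a<b≤a
flip sign back: reduced form of f is (-4,-4,-4)
g is negative-definite; reduce −g:
−g: flip: (4,0,3)→(3,0,4)
−g: reduced (well bottom): (3,0,4) with a≤c, −a<b≤a
flip sign back: reduced form of g is (-3,0,-4)
reduced forms (-4, -4, -4) vs (-3, 0, -4) ⇒ inequivalent

no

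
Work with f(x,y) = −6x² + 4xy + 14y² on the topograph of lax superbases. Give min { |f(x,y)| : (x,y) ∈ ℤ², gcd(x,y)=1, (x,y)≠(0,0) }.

descent: ρ → (14,-4,-6)
descent: ρ → (-6,16,4)  [lands on river]
river: ρ → (4,16,-6)
river: ρ → (-6,8,12)
river: ρ → (12,16,-2)
river: ρ → (-2,16,12)
river: ρ → (12,8,-6)
closes: descent 2, river 6
min |a| on river = 2

2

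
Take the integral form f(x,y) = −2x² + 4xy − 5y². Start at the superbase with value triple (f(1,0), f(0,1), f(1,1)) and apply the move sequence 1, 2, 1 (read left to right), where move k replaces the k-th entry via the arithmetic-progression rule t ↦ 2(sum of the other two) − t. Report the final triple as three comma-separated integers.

start (-2,-5,-3) = (f(1,0),f(0,1),f(1,1))
replace slot 1: 2·((-5)+(-3)) − (-2) = -14 → (-14,-5,-3)
replace slot 2: 2·((-14)+(-3)) − (-5) = -29 → (-14,-29,-3)
replace slot 1: 2·((-29)+(-3)) − (-14) = -50 → (-50,-29,-3)

-50,-29,-3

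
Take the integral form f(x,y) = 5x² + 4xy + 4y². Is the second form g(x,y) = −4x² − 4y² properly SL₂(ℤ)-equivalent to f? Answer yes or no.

D₁ = -64, D₂ = -64
f: flip: (5,4,4)→(4,-4,5)
f: translate: b→4 (≡-4 mod 8), so (4,-4,5)→(4,4,5)
f: reduced (well bottom): (4,4,5) with a≤c, −a<b≤a
g is negative-definite; reduce −g:
−g: reduced (well bottom): (4,0,4) with a≤c, −a<b≤a
flip sign back: reduced form of g is (-4,0,-4)
reduced forms (4, 4, 5) vs (-4, 0, -4) ⇒ inequivalent

no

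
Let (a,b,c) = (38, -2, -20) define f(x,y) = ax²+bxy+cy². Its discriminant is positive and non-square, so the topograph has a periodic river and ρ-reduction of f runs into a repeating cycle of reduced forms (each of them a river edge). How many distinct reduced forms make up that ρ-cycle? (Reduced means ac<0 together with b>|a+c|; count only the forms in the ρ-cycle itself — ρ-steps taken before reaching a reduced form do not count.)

D = 3044, ⌊√D⌋ = 55
descent: ρ → (-20,42,16)  [lands on river]
river: ρ → (16,54,-2)
river: ρ → (-2,54,16)
river: ρ → (16,42,-20)
river: ρ → (-20,38,20)
river: ρ → (20,42,-16)
river: ρ → (-16,54,2)
river: ρ → (2,54,-16)
river: ρ → (-16,42,20)
river: ρ → (20,38,-20)
ρ-cycle length = 10 (tail of 1 descent step not counted)

10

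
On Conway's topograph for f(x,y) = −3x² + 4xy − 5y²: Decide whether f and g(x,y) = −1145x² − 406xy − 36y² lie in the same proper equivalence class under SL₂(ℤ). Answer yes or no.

D₁ = -44, D₂ = -44
f is negative-definite; reduce −f:
−f: translate: b→2 (≡-4 mod 6), so (3,-4,5)→(3,2,4)
−f: reduced (well bottom): (3,2,4) with a≤c, −a<b≤a
flip sign back: reduced form of f is (-3,-2,-4)
g is negative-definite; reduce −g:
−g: flip: (1145,406,36)→(36,-406,1145)
−g: translate: b→26 (≡-406 mod 72), so (36,-406,1145)→(36,26,5)
−g: flip: (36,26,5)→(5,-26,36)
−g: translate: b→4 (≡-26 mod 10), so (5,-26,36)→(5,4,3)
−g: flip: (5,4,3)→(3,-4,5)
−g: translate: b→2 (≡-4 mod 6), so (3,-4,5)→(3,2,4)
−g: reduced (well bottom): (3,2,4) with a≤c, −a<b≤a
flip sign back: reduced form of g is (-3,-2,-4)
reduced forms (-3, -2, -4) vs (-3, -2, -4) ⇒ equivalent

yes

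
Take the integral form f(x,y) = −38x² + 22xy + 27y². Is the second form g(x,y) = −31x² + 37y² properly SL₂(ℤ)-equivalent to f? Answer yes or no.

D₁ = 4588, D₂ = 4588
river cycle of f (length 24): (27, 32, -33), (-33, 34, 26), (26, 18, -41), (-41, 64, 3), (3, 62, -62), (-62, 62, 3), (3, 64, -41), (-41, 18, 26), (26, 34, -33), (-33, 32, 27), … (14 more)
river cycle of g (length 20): (-31, 62, 6), (6, 58, -51), (-51, 44, 13), (13, 60, -19), (-19, 54, 22), (22, 34, -39), (-39, 44, 17), (17, 58, -18), (-18, 50, 29), (29, 66, -2), … (10 more)
cycles differ ⇒ inequivalent

no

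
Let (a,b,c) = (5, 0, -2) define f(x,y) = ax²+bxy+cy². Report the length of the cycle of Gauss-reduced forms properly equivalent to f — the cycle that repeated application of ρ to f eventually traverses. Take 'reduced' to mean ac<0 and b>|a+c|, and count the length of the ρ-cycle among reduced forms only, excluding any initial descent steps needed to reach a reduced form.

D = 40, ⌊√D⌋ = 6
descent: ρ → (-2,4,3)  [lands on river]
river: ρ → (3,2,-3)
river: ρ → (-3,4,2)
river: ρ → (2,4,-3)
river: ρ → (-3,2,3)
river: ρ → (3,4,-2)
ρ-cycle length = 6 (tail of 1 descent step not counted)

6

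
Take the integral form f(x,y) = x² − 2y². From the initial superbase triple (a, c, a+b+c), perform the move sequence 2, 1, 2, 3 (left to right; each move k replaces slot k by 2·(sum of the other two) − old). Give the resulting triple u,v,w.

start (1,-2,-1) = (f(1,0),f(0,1),f(1,1))
replace slot 2: 2·(1+(-1)) − (-2) = 2 → (1,2,-1)
replace slot 1: 2·(2+(-1)) − 1 = 1 → (1,2,-1)
replace slot 2: 2·(1+(-1)) − 2 = -2 → (1,-2,-1)
replace slot 3: 2·(1+(-2)) − (-1) = -1 → (1,-2,-1)

1,-2,-1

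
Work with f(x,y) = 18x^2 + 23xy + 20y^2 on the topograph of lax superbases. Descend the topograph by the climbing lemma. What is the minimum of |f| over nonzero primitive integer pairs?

translate: b→-13 (≡23 mod 36), so (18,23,20)→(18,-13,15)
flip: (18,-13,15)→(15,13,18)
reduced (well bottom): (15,13,18) with a≤c, −a<b≤a
well minimum = a = 15

15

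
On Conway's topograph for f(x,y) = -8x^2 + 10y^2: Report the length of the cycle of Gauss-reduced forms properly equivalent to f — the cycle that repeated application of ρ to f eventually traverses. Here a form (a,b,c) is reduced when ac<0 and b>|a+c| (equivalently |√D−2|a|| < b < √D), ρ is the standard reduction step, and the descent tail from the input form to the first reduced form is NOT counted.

D = 320, ⌊√D⌋ = 17
descent: ρ → (10,0,-8)
descent: ρ → (-8,16,2)  [lands on river]
river: ρ → (2,16,-8)
ρ-cycle length = 2 (tail of 2 descent steps not counted)

2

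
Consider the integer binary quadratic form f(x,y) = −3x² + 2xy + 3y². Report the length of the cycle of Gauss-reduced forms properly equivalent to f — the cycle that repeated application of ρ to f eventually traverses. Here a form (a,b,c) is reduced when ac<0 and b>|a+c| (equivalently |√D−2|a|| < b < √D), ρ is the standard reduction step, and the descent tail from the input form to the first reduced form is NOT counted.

D = 40, ⌊√D⌋ = 6
river: ρ → (3,4,-2)
river: ρ → (-2,4,3)
river: ρ → (3,2,-3)
river: ρ → (-3,4,2)
river: ρ → (2,4,-3)
river: ρ → (-3,2,3)
ρ-cycle length = 6 (tail of 0 descent steps not counted)

6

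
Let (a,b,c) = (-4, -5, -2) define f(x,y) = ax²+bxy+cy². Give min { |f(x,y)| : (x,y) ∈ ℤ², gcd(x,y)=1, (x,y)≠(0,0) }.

translate: b→-3 (≡5 mod 8), so (4,5,2)→(4,-3,1)
flip: (4,-3,1)→(1,3,4)
translate: b→1 (≡3 mod 2), so (1,3,4)→(1,1,2)
reduced (well bottom): (1,1,2) with a≤c, −a<b≤a
well minimum |f| = |-1| = 1 (negative-definite)

1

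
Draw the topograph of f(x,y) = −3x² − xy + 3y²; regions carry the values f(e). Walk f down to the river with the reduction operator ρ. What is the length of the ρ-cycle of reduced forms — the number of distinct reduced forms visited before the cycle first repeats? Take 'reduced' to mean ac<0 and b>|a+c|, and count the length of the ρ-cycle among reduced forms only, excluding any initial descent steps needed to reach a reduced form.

D = 37, ⌊√D⌋ = 6
descent: ρ → (3,1,-3)  [lands on river]
river: ρ → (-3,5,1)
river: ρ → (1,5,-3)
river: ρ → (-3,1,3)
river: ρ → (3,5,-1)
river: ρ → (-1,5,3)
ρ-cycle length = 6 (tail of 1 descent step not counted)

6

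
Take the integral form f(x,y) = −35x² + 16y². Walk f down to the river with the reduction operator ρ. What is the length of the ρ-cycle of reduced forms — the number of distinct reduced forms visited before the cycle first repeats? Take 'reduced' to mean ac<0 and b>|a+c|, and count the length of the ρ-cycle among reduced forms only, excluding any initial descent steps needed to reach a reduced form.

D = 2240, ⌊√D⌋ = 47
descent: ρ → (16,32,-19)  [lands on river]
river: ρ → (-19,44,4)
river: ρ → (4,44,-19)
river: ρ → (-19,32,16)
ρ-cycle length = 4 (tail of 1 descent step not counted)

4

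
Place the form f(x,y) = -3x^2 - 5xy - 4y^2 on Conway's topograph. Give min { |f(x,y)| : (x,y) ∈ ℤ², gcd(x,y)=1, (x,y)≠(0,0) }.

translate: b→-1 (≡5 mod 6), so (3,5,4)→(3,-1,2)
flip: (3,-1,2)→(2,1,3)
reduced (well bottom): (2,1,3) with a≤c, −a<b≤a
well minimum |f| = |-2| = 2 (negative-definite)

2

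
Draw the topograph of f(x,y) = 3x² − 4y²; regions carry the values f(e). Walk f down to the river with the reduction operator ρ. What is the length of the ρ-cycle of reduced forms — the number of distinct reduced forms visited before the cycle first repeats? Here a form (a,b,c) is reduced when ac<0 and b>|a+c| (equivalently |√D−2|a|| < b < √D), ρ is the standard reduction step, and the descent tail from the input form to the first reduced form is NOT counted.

D = 48, ⌊√D⌋ = 6
descent: ρ → (-4,0,3)
descent: ρ → (3,6,-1)  [lands on river]
river: ρ → (-1,6,3)
ρ-cycle length = 2 (tail of 2 descent steps not counted)

2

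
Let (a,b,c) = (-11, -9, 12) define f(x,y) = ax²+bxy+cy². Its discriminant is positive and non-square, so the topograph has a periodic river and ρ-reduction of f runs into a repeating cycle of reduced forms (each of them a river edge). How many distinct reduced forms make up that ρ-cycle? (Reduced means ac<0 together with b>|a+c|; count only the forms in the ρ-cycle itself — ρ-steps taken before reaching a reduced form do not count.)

D = 609, ⌊√D⌋ = 24
descent: ρ → (12,9,-11)  [lands on river]
river: ρ → (-11,13,10)
river: ρ → (10,7,-14)
river: ρ → (-14,21,3)
river: ρ → (3,21,-14)
river: ρ → (-14,7,10)
river: ρ → (10,13,-11)
river: ρ → (-11,9,12)
river: ρ → (12,15,-8)
river: ρ → (-8,17,10)
river: ρ → (10,23,-2)
river: ρ → (-2,21,21)
river: ρ → (21,21,-2)
river: ρ → (-2,23,10)
river: ρ → (10,17,-8)
river: ρ → (-8,15,12)
ρ-cycle length = 16 (tail of 1 descent step not counted)

16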